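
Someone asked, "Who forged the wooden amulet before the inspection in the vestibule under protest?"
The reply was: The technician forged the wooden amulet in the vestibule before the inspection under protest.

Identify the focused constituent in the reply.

the technician

The wh-word "who" asks about the subject (agent).
In the answer, "the wooden amulet", "under protest", "in the vestibule" and "before the inspection" are given — repeated from the question.
The constituent filling the subject (agent) gap is "the technician"; that is the focus and would carry nuclear stress.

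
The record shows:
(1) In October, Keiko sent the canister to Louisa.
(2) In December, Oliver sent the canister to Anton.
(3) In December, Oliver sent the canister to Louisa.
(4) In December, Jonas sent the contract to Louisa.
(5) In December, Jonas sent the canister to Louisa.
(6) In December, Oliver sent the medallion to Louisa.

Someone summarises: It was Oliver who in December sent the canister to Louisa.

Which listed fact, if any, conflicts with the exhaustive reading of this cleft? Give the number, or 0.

5

Focus of the cleft: "Oliver" (the agent). Presupposed background: the canister as thing and Louisa as recipient and in December as setting.
Exhaustivity: Oliver is the only agent satisfying that background.
Fact (5) shares the background but with agent = Jonas; exhaustivity is violated.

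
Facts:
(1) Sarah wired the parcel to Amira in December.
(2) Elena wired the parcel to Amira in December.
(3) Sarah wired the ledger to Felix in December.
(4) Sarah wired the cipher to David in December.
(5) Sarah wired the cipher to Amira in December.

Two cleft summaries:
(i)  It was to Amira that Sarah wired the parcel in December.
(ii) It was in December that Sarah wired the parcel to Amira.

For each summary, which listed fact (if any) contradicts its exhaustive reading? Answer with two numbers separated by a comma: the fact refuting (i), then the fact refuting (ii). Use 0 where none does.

0, 0

Summary (i) focuses "Amira" (the recipient); background agent = Sarah, thing = the parcel, setting = in December. No fact matches that background with a different recipient, so 0.
Summary (ii) focuses "in December" (the setting); background agent = Sarah, thing = the parcel, recipient = Amira. No fact matches that background with a different setting, so 0.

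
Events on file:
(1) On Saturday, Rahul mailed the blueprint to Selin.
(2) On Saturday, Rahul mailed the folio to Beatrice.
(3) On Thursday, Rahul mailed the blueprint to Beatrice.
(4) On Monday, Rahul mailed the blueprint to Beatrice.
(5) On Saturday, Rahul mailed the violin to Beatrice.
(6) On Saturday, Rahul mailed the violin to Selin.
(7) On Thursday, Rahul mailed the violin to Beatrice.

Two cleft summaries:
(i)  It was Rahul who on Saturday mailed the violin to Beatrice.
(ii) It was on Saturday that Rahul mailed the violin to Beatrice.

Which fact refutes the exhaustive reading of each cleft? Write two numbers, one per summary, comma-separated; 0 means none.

(i): focus "Rahul". No fact shares the violin as thing and Beatrice as recipient and on Saturday as setting with a different agent. 0.
(ii): focus "on Saturday". Looking for Rahul as agent and the violin as thing and Beatrice as recipient with some other setting — fact (7) has on Thursday there. Refuted.

0, 7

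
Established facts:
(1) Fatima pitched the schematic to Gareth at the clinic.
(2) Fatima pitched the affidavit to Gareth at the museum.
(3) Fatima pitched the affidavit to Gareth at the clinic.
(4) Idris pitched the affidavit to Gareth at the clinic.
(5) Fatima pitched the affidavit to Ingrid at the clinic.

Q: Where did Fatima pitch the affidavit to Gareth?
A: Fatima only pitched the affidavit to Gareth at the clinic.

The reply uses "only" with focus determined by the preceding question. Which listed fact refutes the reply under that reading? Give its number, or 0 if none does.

2

The question "Where did ...?" targets the setting, so in the reply the focus falls on "at the clinic".
So "only" ranges over settings; the rest (agent = Fatima, thing = the affidavit, recipient = Gareth) is presupposed.
Fact (2) shares the background with a different setting (at the museum) — counterexample.
(Fact (5) would refute a reading with focus on the recipient — but that is not what the question asks.)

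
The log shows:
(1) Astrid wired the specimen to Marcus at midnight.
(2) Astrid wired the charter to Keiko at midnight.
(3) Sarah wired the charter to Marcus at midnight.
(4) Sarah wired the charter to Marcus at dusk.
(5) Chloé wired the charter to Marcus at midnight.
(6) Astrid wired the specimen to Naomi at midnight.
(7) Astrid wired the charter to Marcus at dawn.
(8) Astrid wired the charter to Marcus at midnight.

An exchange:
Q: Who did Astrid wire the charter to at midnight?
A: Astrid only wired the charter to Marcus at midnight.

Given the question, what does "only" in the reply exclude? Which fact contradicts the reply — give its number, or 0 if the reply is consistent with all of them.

Answering "Who did ... to ...?" puts focus on the recipient — here, "Marcus".
"Only" then excludes alternative recipients while the background — same agent, thing, setting (Astrid / the charter / at midnight) — is held fixed.
Fact (2) keeps same agent, thing, setting (Astrid / the charter / at midnight) but has recipient = Keiko; that refutes the reply.
(Fact (1) would refute a reading with focus on the thing — but that is not what the question asks.)

2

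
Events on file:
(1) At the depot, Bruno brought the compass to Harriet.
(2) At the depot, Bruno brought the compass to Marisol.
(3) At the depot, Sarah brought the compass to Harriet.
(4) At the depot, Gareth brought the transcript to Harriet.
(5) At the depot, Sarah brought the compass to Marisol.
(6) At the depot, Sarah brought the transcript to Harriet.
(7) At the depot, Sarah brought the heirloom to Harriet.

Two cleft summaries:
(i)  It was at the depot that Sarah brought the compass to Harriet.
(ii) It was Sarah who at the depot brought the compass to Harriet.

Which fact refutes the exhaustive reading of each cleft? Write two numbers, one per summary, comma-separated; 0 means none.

(i): focus "at the depot". No fact shares Sarah as agent and the compass as thing and Harriet as recipient with a different setting. 0.
(ii): focus "Sarah". Looking for the compass as thing and Harriet as recipient and at the depot as setting with some other agent — fact (1) has Bruno there. Refuted.

0, 1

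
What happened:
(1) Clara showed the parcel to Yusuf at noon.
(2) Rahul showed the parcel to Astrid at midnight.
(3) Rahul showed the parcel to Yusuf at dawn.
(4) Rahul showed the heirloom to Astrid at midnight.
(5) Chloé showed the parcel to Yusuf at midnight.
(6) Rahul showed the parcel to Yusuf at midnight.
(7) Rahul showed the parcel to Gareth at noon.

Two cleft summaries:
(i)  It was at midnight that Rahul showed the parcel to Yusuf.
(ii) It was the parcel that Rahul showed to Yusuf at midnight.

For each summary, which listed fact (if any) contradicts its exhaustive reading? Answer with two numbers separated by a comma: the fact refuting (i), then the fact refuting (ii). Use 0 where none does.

3, 0

(i): focus "at midnight". Looking for Rahul as agent and the parcel as thing and Yusuf as recipient with some other setting — fact (3) has at dawn there. Refuted.
(ii): focus "the parcel". No fact shares Rahul as agent and Yusuf as recipient and at midnight as setting with a different thing. 0.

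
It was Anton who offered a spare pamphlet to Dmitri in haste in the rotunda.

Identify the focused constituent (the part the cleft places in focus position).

In an it-cleft "It was X that/who ...", the clefted constituent X is the focus; the that/who-clause expresses the presupposed open proposition.
Here the focus is "Anton". The backgrounded (presupposed) material includes "a spare pamphlet", "to Dmitri", "in haste" and "in the rotunda".

Anton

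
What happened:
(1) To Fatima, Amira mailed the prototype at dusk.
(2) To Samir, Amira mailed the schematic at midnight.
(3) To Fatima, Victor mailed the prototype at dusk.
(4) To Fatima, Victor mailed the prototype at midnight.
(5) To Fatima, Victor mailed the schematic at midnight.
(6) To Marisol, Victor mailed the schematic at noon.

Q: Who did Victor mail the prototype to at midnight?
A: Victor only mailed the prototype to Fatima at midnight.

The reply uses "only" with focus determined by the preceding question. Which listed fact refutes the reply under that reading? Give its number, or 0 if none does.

0

The question "Who did ... to ...?" targets the recipient, so in the reply the focus falls on "Fatima".
So "only" ranges over recipients; the rest (Victor as agent and the prototype as thing and at midnight as setting) is presupposed.
No listed fact shares that background with another recipient. Nothing contradicts the reply.
(Fact (3) would refute a reading with focus on the setting — but that is not what the question asks.)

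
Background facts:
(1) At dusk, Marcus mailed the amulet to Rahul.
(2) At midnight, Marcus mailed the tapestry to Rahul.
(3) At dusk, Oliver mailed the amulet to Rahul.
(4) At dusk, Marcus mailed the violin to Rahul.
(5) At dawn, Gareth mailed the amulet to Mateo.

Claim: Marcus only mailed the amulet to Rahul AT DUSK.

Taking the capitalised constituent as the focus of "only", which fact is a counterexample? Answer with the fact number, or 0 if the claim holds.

Focus (in capitals) is "at dusk" — the setting. "Only" excludes alternative settings while holding fixed agent = Marcus, thing = the amulet, recipient = Rahul.
No fact matches agent = Marcus, thing = the amulet, recipient = Rahul with a different setting — every other fact differs on at least one backgrounded slot. So no fact refutes it.

0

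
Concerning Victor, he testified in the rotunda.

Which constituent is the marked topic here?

The construction explicitly marks "Victor" as what the sentence is about — the topic.
The remainder of the clause is the comment (what is said about the topic).

Victor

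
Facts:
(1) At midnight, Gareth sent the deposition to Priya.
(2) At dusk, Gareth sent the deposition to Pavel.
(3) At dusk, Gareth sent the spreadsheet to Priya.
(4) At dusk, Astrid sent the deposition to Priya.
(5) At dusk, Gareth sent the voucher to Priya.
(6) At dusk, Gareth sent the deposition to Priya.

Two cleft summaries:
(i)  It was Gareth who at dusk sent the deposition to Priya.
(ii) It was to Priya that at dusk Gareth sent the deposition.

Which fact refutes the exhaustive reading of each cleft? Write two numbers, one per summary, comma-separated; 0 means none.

(i): focus "Gareth". Looking for same thing, recipient, setting (the deposition / Priya / at dusk) with some other agent — fact (4) has Astrid there. Refuted.
(ii): focus "Priya". Looking for same agent, thing, setting (Gareth / the deposition / at dusk) with some other recipient — fact (2) has Pavel there. Refuted.

4, 2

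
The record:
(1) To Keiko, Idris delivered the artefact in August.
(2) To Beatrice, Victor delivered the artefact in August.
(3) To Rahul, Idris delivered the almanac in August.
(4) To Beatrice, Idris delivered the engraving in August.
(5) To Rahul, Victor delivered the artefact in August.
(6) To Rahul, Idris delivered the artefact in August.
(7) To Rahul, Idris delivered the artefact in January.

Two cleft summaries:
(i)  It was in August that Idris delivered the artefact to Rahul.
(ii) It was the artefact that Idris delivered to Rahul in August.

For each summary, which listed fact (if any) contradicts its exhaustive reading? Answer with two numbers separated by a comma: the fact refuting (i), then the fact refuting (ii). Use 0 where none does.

(i): focus "in August". Looking for same agent, thing, recipient (Idris / the artefact / Rahul) with some other setting — fact (7) has in January there. Refuted.
(ii): focus "the artefact". Looking for same agent, recipient, setting (Idris / Rahul / in August) with some other thing — fact (3) has the almanac there. Refuted.

7, 3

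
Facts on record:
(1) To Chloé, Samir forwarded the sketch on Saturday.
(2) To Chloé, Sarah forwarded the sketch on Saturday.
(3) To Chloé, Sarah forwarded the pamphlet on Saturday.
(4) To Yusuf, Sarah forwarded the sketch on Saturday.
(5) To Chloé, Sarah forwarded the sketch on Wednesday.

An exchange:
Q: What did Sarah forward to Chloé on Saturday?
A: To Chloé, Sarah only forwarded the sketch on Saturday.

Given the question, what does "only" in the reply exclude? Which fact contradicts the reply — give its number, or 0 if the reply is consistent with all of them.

3

Answering "What did ...?" puts focus on the thing — here, "the sketch".
"Only" then excludes alternative things while the background — Sarah as agent and Chloé as recipient and on Saturday as setting — is held fixed.
Fact (3) shares the background with a different thing (the pamphlet) — counterexample.
(Fact (5) would refute a reading with focus on the setting — but that is not what the question asks.)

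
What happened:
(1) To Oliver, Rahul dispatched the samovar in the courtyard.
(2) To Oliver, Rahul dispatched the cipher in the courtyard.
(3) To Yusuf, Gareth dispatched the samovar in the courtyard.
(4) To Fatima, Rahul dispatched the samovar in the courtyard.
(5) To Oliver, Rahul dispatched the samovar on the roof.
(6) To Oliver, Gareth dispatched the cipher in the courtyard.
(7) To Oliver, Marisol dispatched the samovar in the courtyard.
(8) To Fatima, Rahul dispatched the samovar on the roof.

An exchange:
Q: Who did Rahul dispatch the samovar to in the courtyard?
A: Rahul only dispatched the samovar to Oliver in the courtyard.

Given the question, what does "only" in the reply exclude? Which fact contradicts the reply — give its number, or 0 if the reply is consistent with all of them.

4

The question "Who did ... to ...?" targets the recipient, so in the reply the focus falls on "Oliver".
"Only" then excludes alternative recipients while the background — Rahul as agent and the samovar as thing and in the courtyard as setting — is held fixed.
Fact (4) keeps Rahul as agent and the samovar as thing and in the courtyard as setting but has recipient = Fatima; that refutes the reply.
(Fact (2) would refute a reading with focus on the thing — but that is not what the question asks.)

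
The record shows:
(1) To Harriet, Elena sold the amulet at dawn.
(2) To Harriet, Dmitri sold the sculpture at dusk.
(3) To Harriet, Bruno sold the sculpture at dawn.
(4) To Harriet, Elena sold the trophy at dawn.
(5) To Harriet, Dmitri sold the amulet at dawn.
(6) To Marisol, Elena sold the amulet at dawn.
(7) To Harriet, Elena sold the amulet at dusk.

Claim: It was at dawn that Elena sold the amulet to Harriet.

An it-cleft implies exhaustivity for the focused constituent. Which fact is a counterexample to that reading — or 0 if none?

7

The cleft puts "at dawn" in focus and presupposes the open proposition with same agent, thing, recipient (Elena / the amulet / Harriet).
Exhaustivity: at dawn is the only setting satisfying that background.
Fact (7) shares the background but with setting = at dusk; exhaustivity is violated.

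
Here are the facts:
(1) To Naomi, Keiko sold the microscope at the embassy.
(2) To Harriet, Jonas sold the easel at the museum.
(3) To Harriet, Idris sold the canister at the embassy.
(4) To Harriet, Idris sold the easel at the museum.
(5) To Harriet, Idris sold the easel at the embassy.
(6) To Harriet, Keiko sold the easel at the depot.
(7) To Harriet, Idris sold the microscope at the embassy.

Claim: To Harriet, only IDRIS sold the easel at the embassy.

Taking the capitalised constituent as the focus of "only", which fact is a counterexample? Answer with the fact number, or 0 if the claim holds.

0

The capitals mark "Idris" as focus. So "only" rules out other agents, with the rest (the easel as thing and Harriet as recipient and at the embassy as setting) as background.
No fact matches the easel as thing and Harriet as recipient and at the embassy as setting with a different agent — every other fact differs on at least one backgrounded slot. So no fact refutes it.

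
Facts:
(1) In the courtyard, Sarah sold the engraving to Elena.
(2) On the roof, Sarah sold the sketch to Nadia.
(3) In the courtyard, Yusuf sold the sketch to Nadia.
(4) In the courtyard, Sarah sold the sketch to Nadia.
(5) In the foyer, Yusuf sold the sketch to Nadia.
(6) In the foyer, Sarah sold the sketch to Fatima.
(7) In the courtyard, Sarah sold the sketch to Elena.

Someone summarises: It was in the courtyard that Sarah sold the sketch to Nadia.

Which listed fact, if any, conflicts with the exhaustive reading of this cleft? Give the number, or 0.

Focus of the cleft: "in the courtyard" (the setting). Presupposed background: agent = Sarah, thing = the sketch, recipient = Nadia.
Exhaustivity: in the courtyard is the only setting satisfying that background.
But fact (2) also has agent = Sarah, thing = the sketch, recipient = Nadia, with setting = on the roof — so the exhaustive reading fails.

2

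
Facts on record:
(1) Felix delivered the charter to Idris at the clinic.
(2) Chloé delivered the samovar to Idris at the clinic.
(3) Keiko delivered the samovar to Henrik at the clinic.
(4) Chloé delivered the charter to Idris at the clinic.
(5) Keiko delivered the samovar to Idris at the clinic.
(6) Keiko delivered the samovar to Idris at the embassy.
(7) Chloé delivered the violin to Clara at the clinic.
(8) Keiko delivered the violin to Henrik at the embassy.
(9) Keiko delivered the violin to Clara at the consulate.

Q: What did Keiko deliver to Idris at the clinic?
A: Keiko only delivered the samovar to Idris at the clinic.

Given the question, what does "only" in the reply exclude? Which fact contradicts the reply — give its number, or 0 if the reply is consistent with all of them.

0

Answering "What did ...?" puts focus on the thing — here, "the samovar".
So "only" ranges over things; the rest (agent = Keiko, recipient = Idris, setting = at the clinic) is presupposed.
No fact keeps agent = Keiko, recipient = Idris, setting = at the clinic while changing the thing; every other fact differs on something backgrounded. The reply stands.
(Fact (6) would refute a reading with focus on the setting — but that is not what the question asks.)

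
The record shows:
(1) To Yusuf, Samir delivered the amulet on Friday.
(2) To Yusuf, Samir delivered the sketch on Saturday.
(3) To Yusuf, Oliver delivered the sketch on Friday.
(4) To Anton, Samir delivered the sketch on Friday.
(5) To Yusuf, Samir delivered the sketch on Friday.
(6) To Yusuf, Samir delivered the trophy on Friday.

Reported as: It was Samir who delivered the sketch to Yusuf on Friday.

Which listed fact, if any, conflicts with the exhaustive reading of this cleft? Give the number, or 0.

The cleft puts "Samir" in focus and presupposes the open proposition with thing = the sketch, recipient = Yusuf, setting = on Friday.
Exhaustivity: Samir is the only agent satisfying that background.
But fact (3) also has thing = the sketch, recipient = Yusuf, setting = on Friday, with agent = Oliver — so the exhaustive reading fails.

3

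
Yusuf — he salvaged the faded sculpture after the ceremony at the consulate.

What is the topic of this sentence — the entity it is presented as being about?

The construction explicitly marks "Yusuf" as what the sentence is about — the topic.
The remainder of the clause is the comment (what is said about the topic).

Yusuf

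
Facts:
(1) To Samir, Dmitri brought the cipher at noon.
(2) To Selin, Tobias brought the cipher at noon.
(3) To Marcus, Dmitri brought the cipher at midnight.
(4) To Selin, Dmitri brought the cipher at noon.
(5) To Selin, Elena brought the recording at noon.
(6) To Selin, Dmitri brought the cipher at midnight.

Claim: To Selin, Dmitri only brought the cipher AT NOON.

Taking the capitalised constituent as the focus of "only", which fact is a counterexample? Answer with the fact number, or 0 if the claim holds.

The capitals mark "at noon" as focus. So "only" rules out other settings, with the rest (same agent, thing, recipient (Dmitri / the cipher / Selin)) as background.
Fact (6) shares the background but differs in setting (at midnight) — a counterexample.

6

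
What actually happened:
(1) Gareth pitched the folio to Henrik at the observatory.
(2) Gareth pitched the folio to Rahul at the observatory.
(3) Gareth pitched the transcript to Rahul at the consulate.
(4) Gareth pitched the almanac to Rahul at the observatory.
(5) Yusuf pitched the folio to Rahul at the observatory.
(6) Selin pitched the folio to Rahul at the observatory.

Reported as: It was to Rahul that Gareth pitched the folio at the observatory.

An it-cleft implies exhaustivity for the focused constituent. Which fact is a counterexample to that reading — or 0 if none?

1

Focus of the cleft: "Rahul" (the recipient). Presupposed background: same agent, thing, setting (Gareth / the folio / at the observatory).
Exhaustivity: Rahul is the only recipient satisfying that background.
Fact (1) shares the background but with recipient = Henrik; exhaustivity is violated.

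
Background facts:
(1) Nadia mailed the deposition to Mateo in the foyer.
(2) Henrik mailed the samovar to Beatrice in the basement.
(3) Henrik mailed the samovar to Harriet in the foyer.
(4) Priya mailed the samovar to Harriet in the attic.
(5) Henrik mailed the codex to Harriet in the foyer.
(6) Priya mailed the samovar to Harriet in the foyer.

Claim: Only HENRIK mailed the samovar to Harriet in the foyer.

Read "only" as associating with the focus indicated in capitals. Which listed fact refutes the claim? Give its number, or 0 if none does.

Focus (in capitals) is "Henrik" — the agent. "Only" excludes alternative agents while holding fixed same thing, recipient, setting (the samovar / Harriet / in the foyer).
Fact (6) matches on same thing, recipient, setting (the samovar / Harriet / in the foyer), but has agent = Priya instead. That refutes the claim.

6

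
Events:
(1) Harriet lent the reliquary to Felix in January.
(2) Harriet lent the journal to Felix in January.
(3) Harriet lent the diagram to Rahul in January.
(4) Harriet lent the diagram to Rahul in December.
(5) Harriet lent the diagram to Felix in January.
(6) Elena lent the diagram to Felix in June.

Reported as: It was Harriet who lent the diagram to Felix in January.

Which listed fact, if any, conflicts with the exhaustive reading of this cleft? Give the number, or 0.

0

Focus of the cleft: "Harriet" (the agent). Presupposed background: the diagram as thing and Felix as recipient and in January as setting.
The exhaustive reading says no other agent fits that background.
Every other fact differs from the presupposition on some backgrounded slot, so none challenges the exhaustivity.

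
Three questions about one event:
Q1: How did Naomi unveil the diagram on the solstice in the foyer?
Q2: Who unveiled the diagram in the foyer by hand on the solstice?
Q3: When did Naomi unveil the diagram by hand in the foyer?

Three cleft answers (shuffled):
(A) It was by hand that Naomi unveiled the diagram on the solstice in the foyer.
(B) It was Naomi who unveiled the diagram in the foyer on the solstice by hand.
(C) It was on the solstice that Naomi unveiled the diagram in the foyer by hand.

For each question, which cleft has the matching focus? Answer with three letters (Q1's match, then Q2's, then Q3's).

Q1 asks about the manner; cleft (A) focuses "by hand", which is the manner — so Q1 → A.
Q2 asks about the subject (agent); cleft (B) focuses "Naomi", which is the subject (agent) — so Q2 → B.
Q3 asks about the time; cleft (C) focuses "on the solstice", which is the time — so Q3 → C.
Mapping: Q1→A, Q2→B, Q3→C.

ABC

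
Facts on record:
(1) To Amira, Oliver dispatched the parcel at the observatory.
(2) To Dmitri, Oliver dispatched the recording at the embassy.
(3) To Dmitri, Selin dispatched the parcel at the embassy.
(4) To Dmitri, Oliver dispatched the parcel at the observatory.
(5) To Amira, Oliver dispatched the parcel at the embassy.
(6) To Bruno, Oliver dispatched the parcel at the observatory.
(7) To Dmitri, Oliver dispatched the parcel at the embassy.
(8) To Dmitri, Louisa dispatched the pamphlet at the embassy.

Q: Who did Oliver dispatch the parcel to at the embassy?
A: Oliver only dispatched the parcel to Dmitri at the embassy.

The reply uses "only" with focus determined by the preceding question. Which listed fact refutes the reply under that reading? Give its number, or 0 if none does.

5

Answering "Who did ... to ...?" puts focus on the recipient — here, "Dmitri".
So "only" ranges over recipients; the rest (Oliver as agent and the parcel as thing and at the embassy as setting) is presupposed.
Fact (5) shares the background with a different recipient (Amira) — counterexample.
(Fact (4) would refute a reading with focus on the setting — but that is not what the question asks.)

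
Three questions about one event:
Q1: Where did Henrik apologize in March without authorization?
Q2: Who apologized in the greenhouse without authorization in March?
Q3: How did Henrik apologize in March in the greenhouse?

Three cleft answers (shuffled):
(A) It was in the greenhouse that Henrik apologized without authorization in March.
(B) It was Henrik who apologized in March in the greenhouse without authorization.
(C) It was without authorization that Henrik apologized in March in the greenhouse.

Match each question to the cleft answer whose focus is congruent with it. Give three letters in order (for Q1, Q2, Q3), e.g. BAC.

ABC

Q1 asks about the location; cleft (A) focuses "in the greenhouse", which is the location — so Q1 → A.
Q2 asks about the subject (agent); cleft (B) focuses "Henrik", which is the subject (agent) — so Q2 → B.
Q3 asks about the manner; cleft (C) focuses "without authorization", which is the manner — so Q3 → C.
Mapping: Q1→A, Q2→B, Q3→C.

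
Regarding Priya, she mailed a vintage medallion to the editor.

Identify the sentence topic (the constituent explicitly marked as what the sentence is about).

Priya

The construction explicitly marks "Priya" as what the sentence is about — the topic.
The remainder of the clause is the comment (what is said about the topic).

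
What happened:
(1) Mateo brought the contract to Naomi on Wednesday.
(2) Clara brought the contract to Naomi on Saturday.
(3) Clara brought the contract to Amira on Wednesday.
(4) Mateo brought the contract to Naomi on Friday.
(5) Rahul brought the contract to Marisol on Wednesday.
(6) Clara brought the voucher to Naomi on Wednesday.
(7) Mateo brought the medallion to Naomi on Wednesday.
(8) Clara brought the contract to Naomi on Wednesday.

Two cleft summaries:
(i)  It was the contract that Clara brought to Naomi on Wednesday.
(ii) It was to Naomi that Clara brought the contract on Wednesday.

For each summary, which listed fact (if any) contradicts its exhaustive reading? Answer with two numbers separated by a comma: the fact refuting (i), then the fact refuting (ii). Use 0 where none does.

(i): focus "the contract". Looking for same agent, recipient, setting (Clara / Naomi / on Wednesday) with some other thing — fact (6) has the voucher there. Refuted.
(ii): focus "Naomi". Looking for same agent, thing, setting (Clara / the contract / on Wednesday) with some other recipient — fact (3) has Amira there. Refuted.

6, 3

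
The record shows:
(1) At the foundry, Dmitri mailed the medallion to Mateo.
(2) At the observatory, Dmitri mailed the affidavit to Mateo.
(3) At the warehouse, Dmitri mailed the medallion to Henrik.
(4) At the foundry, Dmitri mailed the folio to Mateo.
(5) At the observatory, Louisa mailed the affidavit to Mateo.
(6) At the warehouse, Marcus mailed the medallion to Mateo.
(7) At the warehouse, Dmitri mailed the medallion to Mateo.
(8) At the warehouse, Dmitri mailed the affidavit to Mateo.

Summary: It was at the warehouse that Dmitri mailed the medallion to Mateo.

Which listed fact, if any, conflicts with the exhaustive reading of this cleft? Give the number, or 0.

The cleft puts "at the warehouse" in focus and presupposes the open proposition with same agent, thing, recipient (Dmitri / the medallion / Mateo).
Exhaustivity: at the warehouse is the only setting satisfying that background.
Fact (1) shares the background but with setting = at the foundry; exhaustivity is violated.

1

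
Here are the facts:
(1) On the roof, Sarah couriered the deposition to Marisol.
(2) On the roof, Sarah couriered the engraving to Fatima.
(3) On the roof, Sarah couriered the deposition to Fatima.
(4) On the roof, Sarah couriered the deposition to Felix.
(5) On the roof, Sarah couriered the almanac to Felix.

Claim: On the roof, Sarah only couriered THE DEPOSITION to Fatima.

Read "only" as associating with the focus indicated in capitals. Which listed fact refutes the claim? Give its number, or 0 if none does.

The capitals mark "the deposition" as focus. So "only" rules out other things, with the rest (Sarah as agent and Fatima as recipient and on the roof as setting) as background.
Fact (2) shares the background but differs in thing (the engraving) — a counterexample.

2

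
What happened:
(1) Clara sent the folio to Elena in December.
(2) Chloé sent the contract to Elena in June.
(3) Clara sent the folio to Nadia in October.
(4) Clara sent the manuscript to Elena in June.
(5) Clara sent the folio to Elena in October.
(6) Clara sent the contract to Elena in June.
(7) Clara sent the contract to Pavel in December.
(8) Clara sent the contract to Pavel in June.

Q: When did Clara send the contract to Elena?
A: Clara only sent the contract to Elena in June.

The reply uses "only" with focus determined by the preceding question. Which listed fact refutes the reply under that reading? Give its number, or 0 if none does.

The question "When did ...?" targets the setting, so in the reply the focus falls on "in June".
So "only" ranges over settings; the rest (same agent, thing, recipient (Clara / the contract / Elena)) is presupposed.
No listed fact shares that background with another setting. Nothing contradicts the reply.
(Fact (8) would refute a reading with focus on the recipient — but that is not what the question asks.)

0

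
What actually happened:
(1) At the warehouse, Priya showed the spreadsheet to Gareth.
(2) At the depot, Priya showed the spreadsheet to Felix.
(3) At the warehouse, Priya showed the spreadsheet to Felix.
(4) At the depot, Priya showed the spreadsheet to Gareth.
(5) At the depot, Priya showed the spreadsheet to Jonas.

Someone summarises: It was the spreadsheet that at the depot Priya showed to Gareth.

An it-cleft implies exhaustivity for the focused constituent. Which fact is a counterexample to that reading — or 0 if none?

Focus of the cleft: "the spreadsheet" (the thing). Presupposed background: same agent, recipient, setting (Priya / Gareth / at the depot).
The exhaustive reading says no other thing fits that background.
Every other fact differs from the presupposition on some backgrounded slot, so none challenges the exhaustivity.

0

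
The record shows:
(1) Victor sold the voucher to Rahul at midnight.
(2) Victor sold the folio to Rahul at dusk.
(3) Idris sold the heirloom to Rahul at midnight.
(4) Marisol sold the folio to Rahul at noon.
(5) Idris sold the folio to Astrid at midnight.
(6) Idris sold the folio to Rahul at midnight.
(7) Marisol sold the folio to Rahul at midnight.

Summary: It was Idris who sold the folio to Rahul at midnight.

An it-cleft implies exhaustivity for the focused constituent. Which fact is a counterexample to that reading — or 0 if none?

The cleft puts "Idris" in focus and presupposes the open proposition with thing = the folio, recipient = Rahul, setting = at midnight.
Exhaustivity: Idris is the only agent satisfying that background.
But fact (7) also has thing = the folio, recipient = Rahul, setting = at midnight, with agent = Marisol — so the exhaustive reading fails.

7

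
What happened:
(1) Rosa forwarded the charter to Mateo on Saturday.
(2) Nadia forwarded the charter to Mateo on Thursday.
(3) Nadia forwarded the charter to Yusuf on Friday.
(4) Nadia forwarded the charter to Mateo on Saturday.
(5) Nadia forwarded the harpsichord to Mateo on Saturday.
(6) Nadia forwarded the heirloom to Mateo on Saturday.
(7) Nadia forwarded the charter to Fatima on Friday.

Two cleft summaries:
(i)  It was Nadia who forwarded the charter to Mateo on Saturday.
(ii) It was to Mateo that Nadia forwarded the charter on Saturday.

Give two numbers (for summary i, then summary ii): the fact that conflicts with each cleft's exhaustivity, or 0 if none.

1, 0

(i): focus "Nadia". Looking for the charter as thing and Mateo as recipient and on Saturday as setting with some other agent — fact (1) has Rosa there. Refuted.
(ii): focus "Mateo". No fact shares Nadia as agent and the charter as thing and on Saturday as setting with a different recipient. 0.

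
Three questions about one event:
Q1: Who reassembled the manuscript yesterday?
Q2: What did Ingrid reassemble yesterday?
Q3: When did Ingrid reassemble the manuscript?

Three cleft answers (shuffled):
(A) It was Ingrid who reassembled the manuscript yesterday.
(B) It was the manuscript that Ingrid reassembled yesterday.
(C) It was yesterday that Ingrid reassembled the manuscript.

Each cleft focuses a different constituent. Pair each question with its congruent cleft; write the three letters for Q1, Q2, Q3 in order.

ABC

Q1 asks about the subject (agent); cleft (A) focuses "Ingrid", which is the subject (agent) — so Q1 → A.
Q2 asks about the direct object; cleft (B) focuses "the manuscript", which is the direct object — so Q2 → B.
Q3 asks about the time; cleft (C) focuses "yesterday", which is the time — so Q3 → C.
Mapping: Q1→A, Q2→B, Q3→C.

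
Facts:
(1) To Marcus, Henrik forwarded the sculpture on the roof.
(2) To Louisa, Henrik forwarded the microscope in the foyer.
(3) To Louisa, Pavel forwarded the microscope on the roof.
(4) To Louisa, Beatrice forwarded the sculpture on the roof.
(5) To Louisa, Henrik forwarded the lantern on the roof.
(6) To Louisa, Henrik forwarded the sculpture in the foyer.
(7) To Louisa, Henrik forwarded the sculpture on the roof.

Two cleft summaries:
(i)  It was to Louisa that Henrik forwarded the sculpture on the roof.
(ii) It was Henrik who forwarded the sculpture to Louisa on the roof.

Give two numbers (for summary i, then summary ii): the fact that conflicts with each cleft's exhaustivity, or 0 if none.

Summary (i) focuses "Louisa" (the recipient); background Henrik as agent and the sculpture as thing and on the roof as setting. Fact (1) matches that background with recipient = Marcus — refutes (i).
Summary (ii) focuses "Henrik" (the agent); background the sculpture as thing and Louisa as recipient and on the roof as setting. Fact (4) matches that background with agent = Beatrice — refutes (ii).

1, 4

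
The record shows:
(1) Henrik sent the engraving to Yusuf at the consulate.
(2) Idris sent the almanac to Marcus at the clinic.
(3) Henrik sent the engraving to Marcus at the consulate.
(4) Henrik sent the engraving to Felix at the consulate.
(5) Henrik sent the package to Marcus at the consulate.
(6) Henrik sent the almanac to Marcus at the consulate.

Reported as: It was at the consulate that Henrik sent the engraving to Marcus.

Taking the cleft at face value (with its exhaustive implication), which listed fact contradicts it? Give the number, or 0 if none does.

0

Focus of the cleft: "at the consulate" (the setting). Presupposed background: same agent, thing, recipient (Henrik / the engraving / Marcus).
The exhaustive reading says no other setting fits that background.
Every other fact differs from the presupposition on some backgrounded slot, so none challenges the exhaustivity.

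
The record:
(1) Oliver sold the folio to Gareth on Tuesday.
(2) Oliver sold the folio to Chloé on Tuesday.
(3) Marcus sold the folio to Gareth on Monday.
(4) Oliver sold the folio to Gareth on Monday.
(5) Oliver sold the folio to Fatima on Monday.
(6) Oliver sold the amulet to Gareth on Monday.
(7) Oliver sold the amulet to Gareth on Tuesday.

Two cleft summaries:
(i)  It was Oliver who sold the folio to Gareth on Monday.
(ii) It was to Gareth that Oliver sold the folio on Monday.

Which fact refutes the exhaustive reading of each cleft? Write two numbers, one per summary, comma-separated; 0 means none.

(i): focus "Oliver". Looking for same thing, recipient, setting (the folio / Gareth / on Monday) with some other agent — fact (3) has Marcus there. Refuted.
(ii): focus "Gareth". Looking for same agent, thing, setting (Oliver / the folio / on Monday) with some other recipient — fact (5) has Fatima there. Refuted.

3, 5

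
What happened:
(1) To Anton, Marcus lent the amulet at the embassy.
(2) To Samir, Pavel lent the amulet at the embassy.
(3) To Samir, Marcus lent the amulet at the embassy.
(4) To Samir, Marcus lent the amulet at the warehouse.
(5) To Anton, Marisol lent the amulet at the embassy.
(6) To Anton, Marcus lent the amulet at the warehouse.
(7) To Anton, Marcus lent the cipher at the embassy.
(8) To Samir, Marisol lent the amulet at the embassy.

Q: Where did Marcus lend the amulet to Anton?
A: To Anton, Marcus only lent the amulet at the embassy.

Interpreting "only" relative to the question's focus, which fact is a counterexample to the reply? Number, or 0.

6

Answering "Where did ...?" puts focus on the setting — here, "at the embassy".
So "only" ranges over settings; the rest (same agent, thing, recipient (Marcus / the amulet / Anton)) is presupposed.
Fact (6) keeps same agent, thing, recipient (Marcus / the amulet / Anton) but has setting = at the warehouse; that refutes the reply.
(Fact (3) would refute a reading with focus on the recipient — but that is not what the question asks.)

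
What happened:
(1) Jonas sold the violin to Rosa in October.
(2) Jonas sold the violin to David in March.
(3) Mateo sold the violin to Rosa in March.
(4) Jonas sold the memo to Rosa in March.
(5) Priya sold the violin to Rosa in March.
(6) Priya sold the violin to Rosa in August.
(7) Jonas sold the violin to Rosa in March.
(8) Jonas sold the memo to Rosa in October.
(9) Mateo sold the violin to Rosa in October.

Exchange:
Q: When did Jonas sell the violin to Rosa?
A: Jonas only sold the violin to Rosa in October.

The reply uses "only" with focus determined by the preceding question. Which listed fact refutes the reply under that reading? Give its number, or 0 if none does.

7

The question "When did ...?" targets the setting, so in the reply the focus falls on "in October".
"Only" then excludes alternative settings while the background — same agent, thing, recipient (Jonas / the violin / Rosa) — is held fixed.
Fact (7) keeps same agent, thing, recipient (Jonas / the violin / Rosa) but has setting = in March; that refutes the reply.
(Fact (8) would refute a reading with focus on the thing — but that is not what the question asks.)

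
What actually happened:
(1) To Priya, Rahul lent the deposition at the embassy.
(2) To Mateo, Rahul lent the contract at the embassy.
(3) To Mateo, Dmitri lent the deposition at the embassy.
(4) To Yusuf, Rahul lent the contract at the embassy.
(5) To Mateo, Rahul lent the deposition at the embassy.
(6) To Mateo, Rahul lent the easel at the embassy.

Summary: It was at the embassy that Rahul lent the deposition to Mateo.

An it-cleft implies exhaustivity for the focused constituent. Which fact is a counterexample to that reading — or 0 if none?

0

The cleft puts "at the embassy" in focus and presupposes the open proposition with Rahul as agent and the deposition as thing and Mateo as recipient.
Exhaustivity: at the embassy is the only setting satisfying that background.
Every other fact differs from the presupposition on some backgrounded slot, so none challenges the exhaustivity.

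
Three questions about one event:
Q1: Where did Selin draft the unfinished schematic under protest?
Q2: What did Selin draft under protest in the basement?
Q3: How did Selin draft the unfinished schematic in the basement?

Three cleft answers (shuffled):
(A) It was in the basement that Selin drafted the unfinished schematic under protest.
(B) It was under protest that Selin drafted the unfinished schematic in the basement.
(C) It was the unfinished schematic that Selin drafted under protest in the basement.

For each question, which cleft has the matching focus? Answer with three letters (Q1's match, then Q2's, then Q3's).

ACB

Q1 asks about the location; cleft (A) focuses "in the basement", which is the location — so Q1 → A.
Q2 asks about the direct object; cleft (C) focuses "the unfinished schematic", which is the direct object — so Q2 → C.
Q3 asks about the manner; cleft (B) focuses "under protest", which is the manner — so Q3 → B.
Mapping: Q1→A, Q2→C, Q3→B.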